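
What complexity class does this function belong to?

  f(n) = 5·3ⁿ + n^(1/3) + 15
O(3ⁿ)

The dominant term in 5·3ⁿ + n^(1/3) + 15 is 5·3ⁿ, which is Θ(3ⁿ).
Lower-order terms (n^(1/3), 15) are asymptotically negligible.
Constants are absorbed, so the tightest bound is O(3ⁿ).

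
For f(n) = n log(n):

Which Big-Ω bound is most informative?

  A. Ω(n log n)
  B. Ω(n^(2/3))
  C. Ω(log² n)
A

f(n) = n log(n) is Ω(n log n).
All listed options are valid Big-Ω bounds (lower bounds),
but Ω(n log n) is the tightest (largest valid bound).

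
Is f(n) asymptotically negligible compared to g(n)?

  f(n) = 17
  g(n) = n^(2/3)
True

f(n) = 17 is O(1), and g(n) = n^(2/3) is O(n^(2/3)).
Since O(1) grows strictly slower than O(n^(2/3)), f(n) = o(g(n)) is true.
This means lim(n→∞) f(n)/g(n) = 0.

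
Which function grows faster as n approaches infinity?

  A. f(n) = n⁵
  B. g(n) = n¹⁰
B

f(n) = n⁵ is O(n⁵), while g(n) = n¹⁰ is O(n¹⁰).
Since O(n¹⁰) grows faster than O(n⁵), g(n) dominates.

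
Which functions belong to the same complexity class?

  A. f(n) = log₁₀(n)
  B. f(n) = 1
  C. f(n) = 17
B and C

Examining each function:
  A. log₁₀(n) is O(log n)
  B. 1 is O(1)
  C. 17 is O(1)

Functions B and C both have the same complexity class.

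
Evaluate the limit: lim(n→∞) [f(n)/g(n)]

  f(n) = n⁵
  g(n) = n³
∞

Since n⁵ (O(n⁵)) grows faster than n³ (O(n³)),
the ratio f(n)/g(n) → ∞ as n → ∞.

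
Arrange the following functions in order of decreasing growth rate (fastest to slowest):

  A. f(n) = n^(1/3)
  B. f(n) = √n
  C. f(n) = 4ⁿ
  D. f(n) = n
C > D > B > A

Comparing growth rates:
C = 4ⁿ is O(4ⁿ)
D = n is O(n)
B = √n is O(√n)
A = n^(1/3) is O(n^(1/3))

Therefore, the order from fastest to slowest is: C > D > B > A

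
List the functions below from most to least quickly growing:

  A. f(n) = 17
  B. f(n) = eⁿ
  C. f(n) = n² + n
B > C > A

Comparing growth rates:
B = eⁿ is O(eⁿ)
C = n² + n is O(n²)
A = 17 is O(1)

Therefore, the order from fastest to slowest is: B > C > A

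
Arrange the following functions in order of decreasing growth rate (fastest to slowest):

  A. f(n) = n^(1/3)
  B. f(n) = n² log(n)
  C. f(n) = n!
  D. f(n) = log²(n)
C > B > A > D

Comparing growth rates:
C = n! is O(n!)
B = n² log(n) is O(n² log n)
A = n^(1/3) is O(n^(1/3))
D = log²(n) is O(log² n)

Therefore, the order from fastest to slowest is: C > B > A > D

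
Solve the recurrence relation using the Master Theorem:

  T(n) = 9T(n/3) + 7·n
Θ(n²)

Master Theorem: a = 9, b = 3, f(n) = 7·n.
Compute the critical exponent d = log₃(9) = 2.
Compare f(n) = Θ(n) against n^d:
  k = 1 < d = 2, so f(n) = O(n^(d-ε)) — Case 1.
  The recursion cost dominates: T(n) = Θ(n^d) = Θ(n²).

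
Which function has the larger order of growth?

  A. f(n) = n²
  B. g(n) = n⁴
B

f(n) = n² is O(n²), while g(n) = n⁴ is O(n⁴).
Since O(n⁴) grows faster than O(n²), g(n) dominates.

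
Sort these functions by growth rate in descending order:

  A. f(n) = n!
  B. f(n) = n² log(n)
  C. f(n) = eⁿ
A > C > B

Comparing growth rates:
A = n! is O(n!)
C = eⁿ is O(eⁿ)
B = n² log(n) is O(n² log n)

Therefore, the order from fastest to slowest is: A > C > B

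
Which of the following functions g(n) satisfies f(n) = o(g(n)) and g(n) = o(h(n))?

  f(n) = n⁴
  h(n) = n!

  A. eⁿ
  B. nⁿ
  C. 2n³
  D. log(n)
A

We need g(n) with n⁴ = o(g(n)) and g(n) = o(n!), i.e. O(n⁴) ≺ g ≺ O(n!).
Check each option:
  A. eⁿ — O(eⁿ) is strictly between O(n⁴) and O(n!) ✓
  B. nⁿ — O(nⁿ) does not grow strictly slower than h(n)
  C. 2n³ — O(n³) does not grow strictly faster than f(n)
  D. log(n) — O(log n) does not grow strictly faster than f(n)

Only option A (eⁿ) lies strictly between.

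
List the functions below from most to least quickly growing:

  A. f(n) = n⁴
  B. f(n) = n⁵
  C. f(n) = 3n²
B > A > C

Comparing growth rates:
B = n⁵ is O(n⁵)
A = n⁴ is O(n⁴)
C = 3n² is O(n²)

Therefore, the order from fastest to slowest is: B > A > C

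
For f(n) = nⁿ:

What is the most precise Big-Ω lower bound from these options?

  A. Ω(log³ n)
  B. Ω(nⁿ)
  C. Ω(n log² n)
B

f(n) = nⁿ is Ω(nⁿ).
All listed options are valid Big-Ω bounds (lower bounds),
but Ω(nⁿ) is the tightest (largest valid bound).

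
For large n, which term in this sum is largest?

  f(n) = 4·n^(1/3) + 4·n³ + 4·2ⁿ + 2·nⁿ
2·nⁿ

Looking at each term:
  - 4·n^(1/3) is O(n^(1/3))
  - 4·n³ is O(n³)
  - 4·2ⁿ is O(2ⁿ)
  - 2·nⁿ is O(nⁿ)

The term 2·nⁿ (O(nⁿ)) grows fastest and dominates all others.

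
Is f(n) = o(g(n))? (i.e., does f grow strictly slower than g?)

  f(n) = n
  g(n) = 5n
False

f(n) = n is O(n), and g(n) = 5n is O(n).
Since they have the same growth rate, f(n) = o(g(n)) is false.
(f = o(g) requires f to grow strictly slower, not equal.)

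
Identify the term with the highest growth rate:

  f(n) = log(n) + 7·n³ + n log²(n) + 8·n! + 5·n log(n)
8·n!

Looking at each term:
  - log(n) is O(log n)
  - 7·n³ is O(n³)
  - n log²(n) is O(n log² n)
  - 8·n! is O(n!)
  - 5·n log(n) is O(n log n)

The term 8·n! (O(n!)) grows fastest and dominates all others.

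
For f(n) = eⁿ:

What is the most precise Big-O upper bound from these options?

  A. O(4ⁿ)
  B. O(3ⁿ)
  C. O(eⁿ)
C

f(n) = eⁿ is O(eⁿ).
All listed options are valid Big-O bounds (upper bounds),
but O(eⁿ) is the tightest (smallest valid bound).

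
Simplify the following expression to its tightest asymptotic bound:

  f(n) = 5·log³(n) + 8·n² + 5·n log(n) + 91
Θ(n²)

Order the terms by growth rate: 91 ≺ 5·log³(n) ≺ 5·n log(n) ≺ 8·n².
The fastest-growing term 8·n² dominates as n → ∞; dropping its constant factor gives Θ(n²).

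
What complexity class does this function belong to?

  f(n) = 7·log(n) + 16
O(log n)

The dominant term in 7·log(n) + 16 is 7·log(n), which is Θ(log n).
Lower-order terms (16) are asymptotically negligible.
Constants are absorbed, so the tightest bound is O(log n).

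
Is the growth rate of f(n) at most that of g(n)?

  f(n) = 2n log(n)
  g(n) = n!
True

f(n) = 2n log(n) is O(n log n), and g(n) = n! is O(n!).
Since O(n log n) ⊆ O(n!) (f grows no faster than g), f(n) = O(g(n)) is true.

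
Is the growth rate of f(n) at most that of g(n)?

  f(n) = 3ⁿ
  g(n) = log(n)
False

f(n) = 3ⁿ is O(3ⁿ), and g(n) = log(n) is O(log n).
Since O(3ⁿ) grows faster than O(log n), f(n) = O(g(n)) is false.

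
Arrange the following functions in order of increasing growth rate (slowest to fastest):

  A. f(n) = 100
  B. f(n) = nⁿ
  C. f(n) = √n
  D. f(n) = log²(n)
A < D < C < B

Comparing growth rates:
A = 100 is O(1)
D = log²(n) is O(log² n)
C = √n is O(√n)
B = nⁿ is O(nⁿ)

Therefore, the order from slowest to fastest is: A < D < C < B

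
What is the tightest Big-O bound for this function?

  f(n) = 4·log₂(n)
O(log n)

The dominant term in 4·log₂(n) is 4·log₂(n), which is Θ(log n).
Constants are absorbed, so the tightest bound is O(log n).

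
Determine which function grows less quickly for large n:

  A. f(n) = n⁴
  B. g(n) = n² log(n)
B

f(n) = n⁴ is O(n⁴), while g(n) = n² log(n) is O(n² log n).
Since O(n² log n) grows slower than O(n⁴), g(n) is dominated.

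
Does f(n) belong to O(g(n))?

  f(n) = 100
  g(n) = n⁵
True

f(n) = 100 is O(1), and g(n) = n⁵ is O(n⁵).
Since O(1) ⊆ O(n⁵) (f grows no faster than g), f(n) = O(g(n)) is true.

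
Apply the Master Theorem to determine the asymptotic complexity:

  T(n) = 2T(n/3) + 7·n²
Θ(n²)

Master Theorem: a = 2, b = 3, f(n) = 7·n².
Compute the critical exponent d = log₃(2) = 0.631.
Compare f(n) = Θ(n²) against n^d:
  k = 2 > d = 0.631, so f(n) = Ω(n^(d+ε)) — Case 3.
  Regularity: a·(n/b)^2/n^2 = a/b^2 = 2/9 < 1 ✓.
  The top-level work dominates: T(n) = Θ(f(n)) = Θ(n²).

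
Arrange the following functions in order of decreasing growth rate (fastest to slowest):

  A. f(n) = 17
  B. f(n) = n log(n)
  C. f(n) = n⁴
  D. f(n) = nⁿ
D > C > B > A

Comparing growth rates:
D = nⁿ is O(nⁿ)
C = n⁴ is O(n⁴)
B = n log(n) is O(n log n)
A = 17 is O(1)

Therefore, the order from fastest to slowest is: D > C > B > A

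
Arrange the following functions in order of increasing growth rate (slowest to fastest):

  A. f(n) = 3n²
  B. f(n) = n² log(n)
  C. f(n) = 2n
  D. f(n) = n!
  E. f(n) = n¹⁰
C < A < B < E < D

Comparing growth rates:
C = 2n is O(n)
A = 3n² is O(n²)
B = n² log(n) is O(n² log n)
E = n¹⁰ is O(n¹⁰)
D = n! is O(n!)

Therefore, the order from slowest to fastest is: C < A < B < E < D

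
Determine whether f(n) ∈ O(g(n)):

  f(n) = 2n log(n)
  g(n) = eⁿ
True

f(n) = 2n log(n) is O(n log n), and g(n) = eⁿ is O(eⁿ).
Since O(n log n) ⊆ O(eⁿ) (f grows no faster than g), f(n) = O(g(n)) is true.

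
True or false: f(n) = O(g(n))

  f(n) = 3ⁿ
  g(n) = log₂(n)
False

f(n) = 3ⁿ is O(3ⁿ), and g(n) = log₂(n) is O(log n).
Since O(3ⁿ) grows faster than O(log n), f(n) = O(g(n)) is false.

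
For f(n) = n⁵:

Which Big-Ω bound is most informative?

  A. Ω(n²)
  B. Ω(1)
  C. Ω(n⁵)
C

f(n) = n⁵ is Ω(n⁵).
All listed options are valid Big-Ω bounds (lower bounds),
but Ω(n⁵) is the tightest (largest valid bound).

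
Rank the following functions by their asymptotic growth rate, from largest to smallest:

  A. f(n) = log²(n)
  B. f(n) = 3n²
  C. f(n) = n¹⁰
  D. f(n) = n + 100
C > B > D > A

Comparing growth rates:
C = n¹⁰ is O(n¹⁰)
B = 3n² is O(n²)
D = n + 100 is O(n)
A = log²(n) is O(log² n)

Therefore, the order from fastest to slowest is: C > B > D > A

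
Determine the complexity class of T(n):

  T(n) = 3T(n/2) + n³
Θ(n³)

Master Theorem: a = 3, b = 2, f(n) = n³.
Compute the critical exponent d = log₂(3) = 1.585.
Compare f(n) = Θ(n³) against n^d:
  k = 3 > d = 1.585, so f(n) = Ω(n^(d+ε)) — Case 3.
  Regularity: a·(n/b)^3/n^3 = a/b^3 = 3/8 < 1 ✓.
  The top-level work dominates: T(n) = Θ(f(n)) = Θ(n³).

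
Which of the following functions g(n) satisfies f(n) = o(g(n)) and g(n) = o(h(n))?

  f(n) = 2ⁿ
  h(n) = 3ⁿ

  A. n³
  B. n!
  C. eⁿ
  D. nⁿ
C

We need g(n) with 2ⁿ = o(g(n)) and g(n) = o(3ⁿ), i.e. O(2ⁿ) ≺ g ≺ O(3ⁿ).
Check each option:
  A. n³ — O(n³) does not grow strictly faster than f(n)
  B. n! — O(n!) does not grow strictly slower than h(n)
  C. eⁿ — O(eⁿ) is strictly between O(2ⁿ) and O(3ⁿ) ✓
  D. nⁿ — O(nⁿ) does not grow strictly slower than h(n)

Only option C (eⁿ) lies strictly between.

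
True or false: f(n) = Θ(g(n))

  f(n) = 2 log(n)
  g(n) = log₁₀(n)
True

f(n) = 2 log(n) and g(n) = log₁₀(n) are both O(log n).
Since they have the same asymptotic growth rate, f(n) = Θ(g(n)) is true.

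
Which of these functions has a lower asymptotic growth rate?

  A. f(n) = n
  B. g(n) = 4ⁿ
A

f(n) = n is O(n), while g(n) = 4ⁿ is O(4ⁿ).
Since O(n) grows slower than O(4ⁿ), f(n) is dominated.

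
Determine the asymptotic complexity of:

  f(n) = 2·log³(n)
O(log³ n)

The dominant term in 2·log³(n) is 2·log³(n), which is Θ(log³ n).
Constants are absorbed, so the tightest bound is O(log³ n).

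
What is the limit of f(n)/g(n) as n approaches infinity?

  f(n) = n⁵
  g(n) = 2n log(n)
∞

Since n⁵ (O(n⁵)) grows faster than 2n log(n) (O(n log n)),
the ratio f(n)/g(n) → ∞ as n → ∞.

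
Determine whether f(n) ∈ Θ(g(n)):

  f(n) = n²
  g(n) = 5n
False

f(n) = n² is O(n²), and g(n) = 5n is O(n).
Since they have different growth rates, f(n) = Θ(g(n)) is false.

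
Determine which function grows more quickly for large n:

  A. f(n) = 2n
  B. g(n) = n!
B

f(n) = 2n is O(n), while g(n) = n! is O(n!).
Since O(n!) grows faster than O(n), g(n) dominates.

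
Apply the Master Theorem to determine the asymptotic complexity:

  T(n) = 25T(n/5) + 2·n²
Θ(n² log n)

Master Theorem: a = 25, b = 5, f(n) = 2·n².
Compute the critical exponent d = log₅(25) = 2.
Compare f(n) = Θ(n²) against n^d:
  k = 2 = d, so f(n) = Θ(n^d) — Case 2.
  Work is balanced across levels: T(n) = Θ(n^d log n) = Θ(n² log n).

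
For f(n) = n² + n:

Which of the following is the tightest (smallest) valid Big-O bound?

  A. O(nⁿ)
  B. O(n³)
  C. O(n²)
C

f(n) = n² + n is O(n²).
All listed options are valid Big-O bounds (upper bounds),
but O(n²) is the tightest (smallest valid bound).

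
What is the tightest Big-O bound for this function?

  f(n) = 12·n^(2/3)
O(n^(2/3))

The dominant term in 12·n^(2/3) is 12·n^(2/3), which is Θ(n^(2/3)).
Constants are absorbed, so the tightest bound is O(n^(2/3)).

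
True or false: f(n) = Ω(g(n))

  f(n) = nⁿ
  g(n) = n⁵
True

f(n) = nⁿ is O(nⁿ), and g(n) = n⁵ is O(n⁵).
Since O(nⁿ) grows at least as fast as O(n⁵), f(n) = Ω(g(n)) is true.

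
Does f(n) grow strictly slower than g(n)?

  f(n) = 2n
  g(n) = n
False

f(n) = 2n is O(n), and g(n) = n is O(n).
Since they have the same growth rate, f(n) = o(g(n)) is false.
(f = o(g) requires f to grow strictly slower, not equal.)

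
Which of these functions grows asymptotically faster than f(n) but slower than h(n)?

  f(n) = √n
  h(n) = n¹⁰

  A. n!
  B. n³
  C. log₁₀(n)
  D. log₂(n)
B

We need g(n) with √n = o(g(n)) and g(n) = o(n¹⁰), i.e. O(√n) ≺ g ≺ O(n¹⁰).
Check each option:
  A. n! — O(n!) does not grow strictly slower than h(n)
  B. n³ — O(n³) is strictly between O(√n) and O(n¹⁰) ✓
  C. log₁₀(n) — O(log n) does not grow strictly faster than f(n)
  D. log₂(n) — O(log n) does not grow strictly faster than f(n)

Only option B (n³) lies strictly between.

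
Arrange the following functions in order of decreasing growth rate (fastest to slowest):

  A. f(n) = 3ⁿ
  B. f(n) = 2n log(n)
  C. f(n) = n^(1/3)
A > B > C

Comparing growth rates:
A = 3ⁿ is O(3ⁿ)
B = 2n log(n) is O(n log n)
C = n^(1/3) is O(n^(1/3))

Therefore, the order from fastest to slowest is: A > B > C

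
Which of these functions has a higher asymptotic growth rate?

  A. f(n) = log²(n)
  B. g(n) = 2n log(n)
B

f(n) = log²(n) is O(log² n), while g(n) = 2n log(n) is O(n log n).
Since O(n log n) grows faster than O(log² n), g(n) dominates.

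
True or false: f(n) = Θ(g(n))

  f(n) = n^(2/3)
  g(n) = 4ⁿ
False

f(n) = n^(2/3) is O(n^(2/3)), and g(n) = 4ⁿ is O(4ⁿ).
Since they have different growth rates, f(n) = Θ(g(n)) is false.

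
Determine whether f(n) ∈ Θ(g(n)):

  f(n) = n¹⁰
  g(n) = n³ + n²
False

f(n) = n¹⁰ is O(n¹⁰), and g(n) = n³ + n² is O(n³).
Since they have different growth rates, f(n) = Θ(g(n)) is false.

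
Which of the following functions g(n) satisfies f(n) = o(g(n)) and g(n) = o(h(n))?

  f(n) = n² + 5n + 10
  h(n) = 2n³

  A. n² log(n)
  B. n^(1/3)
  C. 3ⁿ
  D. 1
A

We need g(n) with n² + 5n + 10 = o(g(n)) and g(n) = o(2n³), i.e. O(n²) ≺ g ≺ O(n³).
Check each option:
  A. n² log(n) — O(n² log n) is strictly between O(n²) and O(n³) ✓
  B. n^(1/3) — O(n^(1/3)) does not grow strictly faster than f(n)
  C. 3ⁿ — O(3ⁿ) does not grow strictly slower than h(n)
  D. 1 — O(1) does not grow strictly faster than f(n)

Only option A (n² log(n)) lies strictly between.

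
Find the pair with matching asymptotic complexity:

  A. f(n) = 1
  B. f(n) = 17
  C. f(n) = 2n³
A and B

Examining each function:
  A. 1 is O(1)
  B. 17 is O(1)
  C. 2n³ is O(n³)

Functions A and B both have the same complexity class.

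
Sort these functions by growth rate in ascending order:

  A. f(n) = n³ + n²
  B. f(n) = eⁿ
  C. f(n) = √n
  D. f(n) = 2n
C < D < A < B

Comparing growth rates:
C = √n is O(√n)
D = 2n is O(n)
A = n³ + n² is O(n³)
B = eⁿ is O(eⁿ)

Therefore, the order from slowest to fastest is: C < D < A < B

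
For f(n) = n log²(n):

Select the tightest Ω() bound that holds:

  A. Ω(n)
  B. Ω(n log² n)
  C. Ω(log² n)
B

f(n) = n log²(n) is Ω(n log² n).
All listed options are valid Big-Ω bounds (lower bounds),
but Ω(n log² n) is the tightest (largest valid bound).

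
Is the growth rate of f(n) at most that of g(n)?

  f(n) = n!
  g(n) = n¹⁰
False

f(n) = n! is O(n!), and g(n) = n¹⁰ is O(n¹⁰).
Since O(n!) grows faster than O(n¹⁰), f(n) = O(g(n)) is false.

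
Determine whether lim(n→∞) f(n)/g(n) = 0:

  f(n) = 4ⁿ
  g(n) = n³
False

f(n) = 4ⁿ is O(4ⁿ), and g(n) = n³ is O(n³).
Since O(4ⁿ) grows faster than or equal to O(n³), f(n) = o(g(n)) is false.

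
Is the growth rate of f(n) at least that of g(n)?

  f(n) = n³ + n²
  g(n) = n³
True

f(n) = n³ + n² and g(n) = n³ are both O(n³).
Big-Ω permits equal growth rates (f ≥ c·g for some c > 0), so f(n) = Ω(g(n)) is true.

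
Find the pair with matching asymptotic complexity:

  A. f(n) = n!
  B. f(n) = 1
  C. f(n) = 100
B and C

Examining each function:
  A. n! is O(n!)
  B. 1 is O(1)
  C. 100 is O(1)

Functions B and C both have the same complexity class.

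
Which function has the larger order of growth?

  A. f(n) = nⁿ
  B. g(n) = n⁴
A

f(n) = nⁿ is O(nⁿ), while g(n) = n⁴ is O(n⁴).
Since O(nⁿ) grows faster than O(n⁴), f(n) dominates.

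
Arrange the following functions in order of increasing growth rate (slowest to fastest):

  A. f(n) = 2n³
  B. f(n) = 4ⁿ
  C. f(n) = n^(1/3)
C < A < B

Comparing growth rates:
C = n^(1/3) is O(n^(1/3))
A = 2n³ is O(n³)
B = 4ⁿ is O(4ⁿ)

Therefore, the order from slowest to fastest is: C < A < B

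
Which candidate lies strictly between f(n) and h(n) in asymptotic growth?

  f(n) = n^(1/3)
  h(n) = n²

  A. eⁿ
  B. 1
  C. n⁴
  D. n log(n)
D

We need g(n) with n^(1/3) = o(g(n)) and g(n) = o(n²), i.e. O(n^(1/3)) ≺ g ≺ O(n²).
Check each option:
  A. eⁿ — O(eⁿ) does not grow strictly slower than h(n)
  B. 1 — O(1) does not grow strictly faster than f(n)
  C. n⁴ — O(n⁴) does not grow strictly slower than h(n)
  D. n log(n) — O(n log n) is strictly between O(n^(1/3)) and O(n²) ✓

Only option D (n log(n)) lies strictly between.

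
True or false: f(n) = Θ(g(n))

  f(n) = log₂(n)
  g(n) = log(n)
True

f(n) = log₂(n) and g(n) = log(n) are both O(log n).
Since they have the same asymptotic growth rate, f(n) = Θ(g(n)) is true.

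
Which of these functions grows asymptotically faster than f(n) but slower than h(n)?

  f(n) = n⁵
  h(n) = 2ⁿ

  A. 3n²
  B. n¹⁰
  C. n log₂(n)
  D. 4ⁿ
B

We need g(n) with n⁵ = o(g(n)) and g(n) = o(2ⁿ), i.e. O(n⁵) ≺ g ≺ O(2ⁿ).
Check each option:
  A. 3n² — O(n²) does not grow strictly faster than f(n)
  B. n¹⁰ — O(n¹⁰) is strictly between O(n⁵) and O(2ⁿ) ✓
  C. n log₂(n) — O(n log n) does not grow strictly faster than f(n)
  D. 4ⁿ — O(4ⁿ) does not grow strictly slower than h(n)

Only option B (n¹⁰) lies strictly between.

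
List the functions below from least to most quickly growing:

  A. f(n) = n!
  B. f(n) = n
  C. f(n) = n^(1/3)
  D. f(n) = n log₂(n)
C < B < D < A

Comparing growth rates:
C = n^(1/3) is O(n^(1/3))
B = n is O(n)
D = n log₂(n) is O(n log n)
A = n! is O(n!)

Therefore, the order from slowest to fastest is: C < B < D < A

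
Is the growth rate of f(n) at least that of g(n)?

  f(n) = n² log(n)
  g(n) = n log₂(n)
True

f(n) = n² log(n) is O(n² log n), and g(n) = n log₂(n) is O(n log n).
Since O(n² log n) grows at least as fast as O(n log n), f(n) = Ω(g(n)) is true.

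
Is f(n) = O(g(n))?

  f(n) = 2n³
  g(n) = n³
True

f(n) = 2n³ and g(n) = n³ are both O(n³).
Big-O permits equal growth rates (f ≤ c·g for some c), so f(n) = O(g(n)) is true.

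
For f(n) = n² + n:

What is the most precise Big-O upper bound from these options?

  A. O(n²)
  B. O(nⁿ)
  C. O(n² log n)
A

f(n) = n² + n is O(n²).
All listed options are valid Big-O bounds (upper bounds),
but O(n²) is the tightest (smallest valid bound).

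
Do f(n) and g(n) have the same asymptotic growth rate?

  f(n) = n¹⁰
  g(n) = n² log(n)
False

f(n) = n¹⁰ is O(n¹⁰), and g(n) = n² log(n) is O(n² log n).
Since they have different growth rates, f(n) = Θ(g(n)) is false.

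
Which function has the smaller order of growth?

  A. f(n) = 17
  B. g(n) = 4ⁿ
A

f(n) = 17 is O(1), while g(n) = 4ⁿ is O(4ⁿ).
Since O(1) grows slower than O(4ⁿ), f(n) is dominated.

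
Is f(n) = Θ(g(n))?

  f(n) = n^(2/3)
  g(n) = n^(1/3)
False

f(n) = n^(2/3) is O(n^(2/3)), and g(n) = n^(1/3) is O(n^(1/3)).
Since they have different growth rates, f(n) = Θ(g(n)) is false.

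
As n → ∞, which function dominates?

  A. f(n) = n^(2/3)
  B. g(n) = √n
A

f(n) = n^(2/3) is O(n^(2/3)), while g(n) = √n is O(√n).
Since O(n^(2/3)) grows faster than O(√n), f(n) dominates.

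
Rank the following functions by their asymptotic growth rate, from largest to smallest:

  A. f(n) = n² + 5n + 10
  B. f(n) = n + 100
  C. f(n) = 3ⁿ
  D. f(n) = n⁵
C > D > A > B

Comparing growth rates:
C = 3ⁿ is O(3ⁿ)
D = n⁵ is O(n⁵)
A = n² + 5n + 10 is O(n²)
B = n + 100 is O(n)

Therefore, the order from fastest to slowest is: C > D > A > B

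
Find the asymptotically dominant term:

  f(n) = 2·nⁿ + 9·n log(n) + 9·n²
2·nⁿ

Looking at each term:
  - 2·nⁿ is O(nⁿ)
  - 9·n log(n) is O(n log n)
  - 9·n² is O(n²)

The term 2·nⁿ (O(nⁿ)) grows fastest and dominates all others.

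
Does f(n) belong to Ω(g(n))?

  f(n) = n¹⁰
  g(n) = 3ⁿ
False

f(n) = n¹⁰ is O(n¹⁰), and g(n) = 3ⁿ is O(3ⁿ).
Since O(n¹⁰) grows slower than O(3ⁿ), f(n) = Ω(g(n)) is false.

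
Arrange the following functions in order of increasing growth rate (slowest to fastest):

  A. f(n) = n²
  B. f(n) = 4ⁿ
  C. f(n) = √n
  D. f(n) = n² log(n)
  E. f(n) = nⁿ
C < A < D < B < E

Comparing growth rates:
C = √n is O(√n)
A = n² is O(n²)
D = n² log(n) is O(n² log n)
B = 4ⁿ is O(4ⁿ)
E = nⁿ is O(nⁿ)

Therefore, the order from slowest to fastest is: C < A < D < B < E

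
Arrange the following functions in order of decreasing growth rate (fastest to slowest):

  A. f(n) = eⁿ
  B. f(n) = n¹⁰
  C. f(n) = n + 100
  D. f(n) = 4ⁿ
D > A > B > C

Comparing growth rates:
D = 4ⁿ is O(4ⁿ)
A = eⁿ is O(eⁿ)
B = n¹⁰ is O(n¹⁰)
C = n + 100 is O(n)

Therefore, the order from fastest to slowest is: D > A > B > C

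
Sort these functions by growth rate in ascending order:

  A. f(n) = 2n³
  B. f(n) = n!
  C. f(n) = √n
C < A < B

Comparing growth rates:
C = √n is O(√n)
A = 2n³ is O(n³)
B = n! is O(n!)

Therefore, the order from slowest to fastest is: C < A < B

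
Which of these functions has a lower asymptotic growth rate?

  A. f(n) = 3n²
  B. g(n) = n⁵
A

f(n) = 3n² is O(n²), while g(n) = n⁵ is O(n⁵).
Since O(n²) grows slower than O(n⁵), f(n) is dominated.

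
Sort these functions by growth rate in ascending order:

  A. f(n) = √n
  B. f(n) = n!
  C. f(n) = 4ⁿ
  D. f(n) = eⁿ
A < D < C < B

Comparing growth rates:
A = √n is O(√n)
D = eⁿ is O(eⁿ)
C = 4ⁿ is O(4ⁿ)
B = n! is O(n!)

Therefore, the order from slowest to fastest is: A < D < C < B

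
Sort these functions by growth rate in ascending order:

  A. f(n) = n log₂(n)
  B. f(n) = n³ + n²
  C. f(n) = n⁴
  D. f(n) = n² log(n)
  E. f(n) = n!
A < D < B < C < E

Comparing growth rates:
A = n log₂(n) is O(n log n)
D = n² log(n) is O(n² log n)
B = n³ + n² is O(n³)
C = n⁴ is O(n⁴)
E = n! is O(n!)

Therefore, the order from slowest to fastest is: A < D < B < C < E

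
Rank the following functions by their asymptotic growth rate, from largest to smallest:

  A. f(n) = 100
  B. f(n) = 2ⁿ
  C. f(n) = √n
B > C > A

Comparing growth rates:
B = 2ⁿ is O(2ⁿ)
C = √n is O(√n)
A = 100 is O(1)

Therefore, the order from fastest to slowest is: B > C > A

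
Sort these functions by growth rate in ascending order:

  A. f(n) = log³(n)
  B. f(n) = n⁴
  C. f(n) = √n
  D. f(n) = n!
A < C < B < D

Comparing growth rates:
A = log³(n) is O(log³ n)
C = √n is O(√n)
B = n⁴ is O(n⁴)
D = n! is O(n!)

Therefore, the order from slowest to fastest is: A < C < B < D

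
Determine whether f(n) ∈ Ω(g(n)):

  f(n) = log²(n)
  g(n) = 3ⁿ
False

f(n) = log²(n) is O(log² n), and g(n) = 3ⁿ is O(3ⁿ).
Since O(log² n) grows slower than O(3ⁿ), f(n) = Ω(g(n)) is false.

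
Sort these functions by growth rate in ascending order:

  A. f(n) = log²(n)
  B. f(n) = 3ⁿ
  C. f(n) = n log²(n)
A < C < B

Comparing growth rates:
A = log²(n) is O(log² n)
C = n log²(n) is O(n log² n)
B = 3ⁿ is O(3ⁿ)

Therefore, the order from slowest to fastest is: A < C < B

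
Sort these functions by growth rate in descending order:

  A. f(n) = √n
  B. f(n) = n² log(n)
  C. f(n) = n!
C > B > A

Comparing growth rates:
C = n! is O(n!)
B = n² log(n) is O(n² log n)
A = √n is O(√n)

Therefore, the order from fastest to slowest is: C > B > A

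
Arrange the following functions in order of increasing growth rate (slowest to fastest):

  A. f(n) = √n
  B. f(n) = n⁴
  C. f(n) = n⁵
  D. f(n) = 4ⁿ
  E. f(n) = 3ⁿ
A < B < C < E < D

Comparing growth rates:
A = √n is O(√n)
B = n⁴ is O(n⁴)
C = n⁵ is O(n⁵)
E = 3ⁿ is O(3ⁿ)
D = 4ⁿ is O(4ⁿ)

Therefore, the order from slowest to fastest is: A < B < C < E < D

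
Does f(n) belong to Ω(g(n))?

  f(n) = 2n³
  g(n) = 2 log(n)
True

f(n) = 2n³ is O(n³), and g(n) = 2 log(n) is O(log n).
Since O(n³) grows at least as fast as O(log n), f(n) = Ω(g(n)) is true.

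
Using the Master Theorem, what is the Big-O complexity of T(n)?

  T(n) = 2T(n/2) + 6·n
Θ(n log n)

Master Theorem: a = 2, b = 2, f(n) = 6·n.
Compute the critical exponent d = log₂(2) = 1.
Compare f(n) = Θ(n) against n^d:
  k = 1 = d, so f(n) = Θ(n^d) — Case 2.
  Work is balanced across levels: T(n) = Θ(n^d log n) = Θ(n log n).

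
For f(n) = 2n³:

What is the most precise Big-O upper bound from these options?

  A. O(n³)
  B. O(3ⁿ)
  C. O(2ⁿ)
A

f(n) = 2n³ is O(n³).
All listed options are valid Big-O bounds (upper bounds),
but O(n³) is the tightest (smallest valid bound).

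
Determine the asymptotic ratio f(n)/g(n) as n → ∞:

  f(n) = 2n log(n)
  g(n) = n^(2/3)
∞

Since 2n log(n) (O(n log n)) grows faster than n^(2/3) (O(n^(2/3))),
the ratio f(n)/g(n) → ∞ as n → ∞.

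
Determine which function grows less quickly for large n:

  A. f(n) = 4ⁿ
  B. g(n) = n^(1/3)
B

f(n) = 4ⁿ is O(4ⁿ), while g(n) = n^(1/3) is O(n^(1/3)).
Since O(n^(1/3)) grows slower than O(4ⁿ), g(n) is dominated.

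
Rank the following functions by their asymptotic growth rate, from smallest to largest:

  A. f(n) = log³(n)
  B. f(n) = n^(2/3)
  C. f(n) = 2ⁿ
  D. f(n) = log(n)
D < A < B < C

Comparing growth rates:
D = log(n) is O(log n)
A = log³(n) is O(log³ n)
B = n^(2/3) is O(n^(2/3))
C = 2ⁿ is O(2ⁿ)

Therefore, the order from slowest to fastest is: D < A < B < C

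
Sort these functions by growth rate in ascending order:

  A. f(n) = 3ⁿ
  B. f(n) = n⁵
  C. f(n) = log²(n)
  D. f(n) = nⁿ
C < B < A < D

Comparing growth rates:
C = log²(n) is O(log² n)
B = n⁵ is O(n⁵)
A = 3ⁿ is O(3ⁿ)
D = nⁿ is O(nⁿ)

Therefore, the order from slowest to fastest is: C < B < A < D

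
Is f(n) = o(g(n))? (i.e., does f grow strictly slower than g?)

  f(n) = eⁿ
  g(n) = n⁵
False

f(n) = eⁿ is O(eⁿ), and g(n) = n⁵ is O(n⁵).
Since O(eⁿ) grows faster than or equal to O(n⁵), f(n) = o(g(n)) is false.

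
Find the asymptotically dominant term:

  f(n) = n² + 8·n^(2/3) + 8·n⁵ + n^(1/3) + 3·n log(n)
8·n⁵

Looking at each term:
  - n² is O(n²)
  - 8·n^(2/3) is O(n^(2/3))
  - 8·n⁵ is O(n⁵)
  - n^(1/3) is O(n^(1/3))
  - 3·n log(n) is O(n log n)

The term 8·n⁵ (O(n⁵)) grows fastest and dominates all others.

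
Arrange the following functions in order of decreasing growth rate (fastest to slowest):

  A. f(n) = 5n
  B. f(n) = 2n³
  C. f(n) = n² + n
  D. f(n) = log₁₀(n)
B > C > A > D

Comparing growth rates:
B = 2n³ is O(n³)
C = n² + n is O(n²)
A = 5n is O(n)
D = log₁₀(n) is O(log n)

Therefore, the order from fastest to slowest is: B > C > A > D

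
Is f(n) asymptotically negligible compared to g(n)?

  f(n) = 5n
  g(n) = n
False

f(n) = 5n is O(n), and g(n) = n is O(n).
Since they have the same growth rate, f(n) = o(g(n)) is false.
(f = o(g) requires f to grow strictly slower, not equal.)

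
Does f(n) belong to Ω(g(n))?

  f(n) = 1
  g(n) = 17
True

f(n) = 1 and g(n) = 17 are both O(1).
Big-Ω permits equal growth rates (f ≥ c·g for some c > 0), so f(n) = Ω(g(n)) is true.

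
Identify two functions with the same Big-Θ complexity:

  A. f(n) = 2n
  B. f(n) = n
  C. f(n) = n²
A and B

Examining each function:
  A. 2n is O(n)
  B. n is O(n)
  C. n² is O(n²)

Functions A and B both have the same complexity class.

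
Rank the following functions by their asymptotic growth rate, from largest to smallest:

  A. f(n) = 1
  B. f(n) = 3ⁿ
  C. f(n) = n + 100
B > C > A

Comparing growth rates:
B = 3ⁿ is O(3ⁿ)
C = n + 100 is O(n)
A = 1 is O(1)

Therefore, the order from fastest to slowest is: B > C > A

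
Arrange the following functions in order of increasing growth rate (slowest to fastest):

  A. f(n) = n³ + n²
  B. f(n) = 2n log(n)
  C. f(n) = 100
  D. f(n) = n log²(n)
C < B < D < A

Comparing growth rates:
C = 100 is O(1)
B = 2n log(n) is O(n log n)
D = n log²(n) is O(n log² n)
A = n³ + n² is O(n³)

Therefore, the order from slowest to fastest is: C < B < D < A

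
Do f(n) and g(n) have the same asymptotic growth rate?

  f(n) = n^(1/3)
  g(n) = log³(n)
False

f(n) = n^(1/3) is O(n^(1/3)), and g(n) = log³(n) is O(log³ n).
Since they have different growth rates, f(n) = Θ(g(n)) is false.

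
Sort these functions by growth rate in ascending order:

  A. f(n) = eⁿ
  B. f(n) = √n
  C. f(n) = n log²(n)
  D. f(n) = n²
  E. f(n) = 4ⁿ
B < C < D < A < E

Comparing growth rates:
B = √n is O(√n)
C = n log²(n) is O(n log² n)
D = n² is O(n²)
A = eⁿ is O(eⁿ)
E = 4ⁿ is O(4ⁿ)

Therefore, the order from slowest to fastest is: B < C < D < A < E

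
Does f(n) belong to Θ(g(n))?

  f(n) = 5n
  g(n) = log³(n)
False

f(n) = 5n is O(n), and g(n) = log³(n) is O(log³ n).
Since they have different growth rates, f(n) = Θ(g(n)) is false.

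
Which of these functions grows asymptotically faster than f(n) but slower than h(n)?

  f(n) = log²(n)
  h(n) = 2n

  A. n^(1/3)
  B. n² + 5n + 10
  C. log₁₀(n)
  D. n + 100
A

We need g(n) with log²(n) = o(g(n)) and g(n) = o(2n), i.e. O(log² n) ≺ g ≺ O(n).
Check each option:
  A. n^(1/3) — O(n^(1/3)) is strictly between O(log² n) and O(n) ✓
  B. n² + 5n + 10 — O(n²) does not grow strictly slower than h(n)
  C. log₁₀(n) — O(log n) does not grow strictly faster than f(n)
  D. n + 100 — O(n) does not grow strictly slower than h(n)

Only option A (n^(1/3)) lies strictly between.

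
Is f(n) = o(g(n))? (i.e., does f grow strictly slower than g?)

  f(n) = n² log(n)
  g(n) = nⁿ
True

f(n) = n² log(n) is O(n² log n), and g(n) = nⁿ is O(nⁿ).
Since O(n² log n) grows strictly slower than O(nⁿ), f(n) = o(g(n)) is true.
This means lim(n→∞) f(n)/g(n) = 0.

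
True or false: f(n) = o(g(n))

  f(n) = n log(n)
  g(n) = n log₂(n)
False

f(n) = n log(n) is O(n log n), and g(n) = n log₂(n) is O(n log n).
Since they have the same growth rate, f(n) = o(g(n)) is false.
(f = o(g) requires f to grow strictly slower, not equal.)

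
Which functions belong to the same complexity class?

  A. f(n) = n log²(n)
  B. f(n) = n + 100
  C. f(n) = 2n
B and C

Examining each function:
  A. n log²(n) is O(n log² n)
  B. n + 100 is O(n)
  C. 2n is O(n)

Functions B and C both have the same complexity class.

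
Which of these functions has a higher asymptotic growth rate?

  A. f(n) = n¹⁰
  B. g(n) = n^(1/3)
A

f(n) = n¹⁰ is O(n¹⁰), while g(n) = n^(1/3) is O(n^(1/3)).
Since O(n¹⁰) grows faster than O(n^(1/3)), f(n) dominates.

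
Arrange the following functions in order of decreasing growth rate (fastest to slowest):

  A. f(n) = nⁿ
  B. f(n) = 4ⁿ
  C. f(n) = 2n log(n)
A > B > C

Comparing growth rates:
A = nⁿ is O(nⁿ)
B = 4ⁿ is O(4ⁿ)
C = 2n log(n) is O(n log n)

Therefore, the order from fastest to slowest is: A > B > C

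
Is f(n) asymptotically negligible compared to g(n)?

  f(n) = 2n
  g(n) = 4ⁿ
True

f(n) = 2n is O(n), and g(n) = 4ⁿ is O(4ⁿ).
Since O(n) grows strictly slower than O(4ⁿ), f(n) = o(g(n)) is true.
This means lim(n→∞) f(n)/g(n) = 0.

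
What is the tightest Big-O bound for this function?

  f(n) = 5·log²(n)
O(log² n)

The dominant term in 5·log²(n) is 5·log²(n), which is Θ(log² n).
Constants are absorbed, so the tightest bound is O(log² n).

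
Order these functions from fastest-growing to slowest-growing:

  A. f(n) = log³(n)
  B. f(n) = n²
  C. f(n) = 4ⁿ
C > B > A

Comparing growth rates:
C = 4ⁿ is O(4ⁿ)
B = n² is O(n²)
A = log³(n) is O(log³ n)

Therefore, the order from fastest to slowest is: C > B > A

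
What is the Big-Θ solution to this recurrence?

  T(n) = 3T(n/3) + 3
Θ(n)

Master Theorem: a = 3, b = 3, f(n) = 3.
Compute the critical exponent d = log₃(3) = 1.
Compare f(n) = Θ(1) against n^d:
  k = 0 < d = 1, so f(n) = O(n^(d-ε)) — Case 1.
  The recursion cost dominates: T(n) = Θ(n^d) = Θ(n).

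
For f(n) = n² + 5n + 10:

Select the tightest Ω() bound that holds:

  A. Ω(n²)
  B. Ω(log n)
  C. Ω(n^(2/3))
A

f(n) = n² + 5n + 10 is Ω(n²).
All listed options are valid Big-Ω bounds (lower bounds),
but Ω(n²) is the tightest (largest valid bound).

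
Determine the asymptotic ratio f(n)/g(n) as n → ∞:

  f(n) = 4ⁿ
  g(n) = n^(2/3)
∞

Since 4ⁿ (O(4ⁿ)) grows faster than n^(2/3) (O(n^(2/3))),
the ratio f(n)/g(n) → ∞ as n → ∞.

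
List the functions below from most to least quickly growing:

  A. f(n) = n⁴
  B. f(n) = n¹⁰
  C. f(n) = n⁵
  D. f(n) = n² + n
B > C > A > D

Comparing growth rates:
B = n¹⁰ is O(n¹⁰)
C = n⁵ is O(n⁵)
A = n⁴ is O(n⁴)
D = n² + n is O(n²)

Therefore, the order from fastest to slowest is: B > C > A > D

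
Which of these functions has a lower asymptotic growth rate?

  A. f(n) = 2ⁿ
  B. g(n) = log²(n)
B

f(n) = 2ⁿ is O(2ⁿ), while g(n) = log²(n) is O(log² n).
Since O(log² n) grows slower than O(2ⁿ), g(n) is dominated.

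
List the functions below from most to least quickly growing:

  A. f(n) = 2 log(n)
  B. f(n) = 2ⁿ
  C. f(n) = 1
B > A > C

Comparing growth rates:
B = 2ⁿ is O(2ⁿ)
A = 2 log(n) is O(log n)
C = 1 is O(1)

Therefore, the order from fastest to slowest is: B > A > C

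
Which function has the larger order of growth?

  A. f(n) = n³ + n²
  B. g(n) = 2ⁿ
B

f(n) = n³ + n² is O(n³), while g(n) = 2ⁿ is O(2ⁿ).
Since O(2ⁿ) grows faster than O(n³), g(n) dominates.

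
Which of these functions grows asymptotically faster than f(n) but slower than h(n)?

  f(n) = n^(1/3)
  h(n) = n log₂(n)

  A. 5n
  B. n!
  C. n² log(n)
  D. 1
A

We need g(n) with n^(1/3) = o(g(n)) and g(n) = o(n log₂(n)), i.e. O(n^(1/3)) ≺ g ≺ O(n log n).
Check each option:
  A. 5n — O(n) is strictly between O(n^(1/3)) and O(n log n) ✓
  B. n! — O(n!) does not grow strictly slower than h(n)
  C. n² log(n) — O(n² log n) does not grow strictly slower than h(n)
  D. 1 — O(1) does not grow strictly faster than f(n)

Only option A (5n) lies strictly between.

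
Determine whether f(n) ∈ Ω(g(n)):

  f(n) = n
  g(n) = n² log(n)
False

f(n) = n is O(n), and g(n) = n² log(n) is O(n² log n).
Since O(n) grows slower than O(n² log n), f(n) = Ω(g(n)) is false.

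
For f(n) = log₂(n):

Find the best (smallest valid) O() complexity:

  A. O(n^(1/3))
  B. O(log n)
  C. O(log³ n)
B

f(n) = log₂(n) is O(log n).
All listed options are valid Big-O bounds (upper bounds),
but O(log n) is the tightest (smallest valid bound).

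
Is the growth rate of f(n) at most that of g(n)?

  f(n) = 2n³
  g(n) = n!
True

f(n) = 2n³ is O(n³), and g(n) = n! is O(n!).
Since O(n³) ⊆ O(n!) (f grows no faster than g), f(n) = O(g(n)) is true.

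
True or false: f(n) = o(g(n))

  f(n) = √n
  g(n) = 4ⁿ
True

f(n) = √n is O(√n), and g(n) = 4ⁿ is O(4ⁿ).
Since O(√n) grows strictly slower than O(4ⁿ), f(n) = o(g(n)) is true.
This means lim(n→∞) f(n)/g(n) = 0.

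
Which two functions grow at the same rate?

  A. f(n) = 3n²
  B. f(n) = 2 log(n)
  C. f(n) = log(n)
B and C

Examining each function:
  A. 3n² is O(n²)
  B. 2 log(n) is O(log n)
  C. log(n) is O(log n)

Functions B and C both have the same complexity class.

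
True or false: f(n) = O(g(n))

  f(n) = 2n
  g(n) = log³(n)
False

f(n) = 2n is O(n), and g(n) = log³(n) is O(log³ n).
Since O(n) grows faster than O(log³ n), f(n) = O(g(n)) is false.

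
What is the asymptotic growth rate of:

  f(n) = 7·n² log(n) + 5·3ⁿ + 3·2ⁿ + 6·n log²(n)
Θ(3ⁿ)

Order the terms by growth rate: 6·n log²(n) ≺ 7·n² log(n) ≺ 3·2ⁿ ≺ 5·3ⁿ.
The fastest-growing term 5·3ⁿ dominates as n → ∞; dropping its constant factor gives Θ(3ⁿ).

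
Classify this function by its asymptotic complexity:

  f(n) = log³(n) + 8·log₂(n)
O(log³ n)

The dominant term in log³(n) + 8·log₂(n) is log³(n), which is Θ(log³ n).
Lower-order terms (8·log₂(n)) are asymptotically negligible.
Constants are absorbed, so the tightest bound is O(log³ n).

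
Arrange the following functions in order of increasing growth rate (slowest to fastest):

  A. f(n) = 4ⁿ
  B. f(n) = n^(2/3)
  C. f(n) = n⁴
B < C < A

Comparing growth rates:
B = n^(2/3) is O(n^(2/3))
C = n⁴ is O(n⁴)
A = 4ⁿ is O(4ⁿ)

Therefore, the order from slowest to fastest is: B < C < A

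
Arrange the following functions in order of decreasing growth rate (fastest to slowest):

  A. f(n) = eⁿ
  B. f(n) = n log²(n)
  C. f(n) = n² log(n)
A > C > B

Comparing growth rates:
A = eⁿ is O(eⁿ)
C = n² log(n) is O(n² log n)
B = n log²(n) is O(n log² n)

Therefore, the order from fastest to slowest is: A > C > B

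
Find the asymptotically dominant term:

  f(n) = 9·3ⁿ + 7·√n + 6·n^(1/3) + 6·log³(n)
9·3ⁿ

Looking at each term:
  - 9·3ⁿ is O(3ⁿ)
  - 7·√n is O(√n)
  - 6·n^(1/3) is O(n^(1/3))
  - 6·log³(n) is O(log³ n)

The term 9·3ⁿ (O(3ⁿ)) grows fastest and dominates all others.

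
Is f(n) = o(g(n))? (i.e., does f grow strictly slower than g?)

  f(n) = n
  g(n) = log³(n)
False

f(n) = n is O(n), and g(n) = log³(n) is O(log³ n).
Since O(n) grows faster than or equal to O(log³ n), f(n) = o(g(n)) is false.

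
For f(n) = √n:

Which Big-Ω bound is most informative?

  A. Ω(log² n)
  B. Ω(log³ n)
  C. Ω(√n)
C

f(n) = √n is Ω(√n).
All listed options are valid Big-Ω bounds (lower bounds),
but Ω(√n) is the tightest (largest valid bound).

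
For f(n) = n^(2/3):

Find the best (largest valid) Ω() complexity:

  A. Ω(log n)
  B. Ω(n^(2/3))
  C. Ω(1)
B

f(n) = n^(2/3) is Ω(n^(2/3)).
All listed options are valid Big-Ω bounds (lower bounds),
but Ω(n^(2/3)) is the tightest (largest valid bound).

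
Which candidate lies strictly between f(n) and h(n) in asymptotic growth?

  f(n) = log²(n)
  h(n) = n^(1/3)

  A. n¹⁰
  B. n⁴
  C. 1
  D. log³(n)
D

We need g(n) with log²(n) = o(g(n)) and g(n) = o(n^(1/3)), i.e. O(log² n) ≺ g ≺ O(n^(1/3)).
Check each option:
  A. n¹⁰ — O(n¹⁰) does not grow strictly slower than h(n)
  B. n⁴ — O(n⁴) does not grow strictly slower than h(n)
  C. 1 — O(1) does not grow strictly faster than f(n)
  D. log³(n) — O(log³ n) is strictly between O(log² n) and O(n^(1/3)) ✓

Only option D (log³(n)) lies strictly between.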